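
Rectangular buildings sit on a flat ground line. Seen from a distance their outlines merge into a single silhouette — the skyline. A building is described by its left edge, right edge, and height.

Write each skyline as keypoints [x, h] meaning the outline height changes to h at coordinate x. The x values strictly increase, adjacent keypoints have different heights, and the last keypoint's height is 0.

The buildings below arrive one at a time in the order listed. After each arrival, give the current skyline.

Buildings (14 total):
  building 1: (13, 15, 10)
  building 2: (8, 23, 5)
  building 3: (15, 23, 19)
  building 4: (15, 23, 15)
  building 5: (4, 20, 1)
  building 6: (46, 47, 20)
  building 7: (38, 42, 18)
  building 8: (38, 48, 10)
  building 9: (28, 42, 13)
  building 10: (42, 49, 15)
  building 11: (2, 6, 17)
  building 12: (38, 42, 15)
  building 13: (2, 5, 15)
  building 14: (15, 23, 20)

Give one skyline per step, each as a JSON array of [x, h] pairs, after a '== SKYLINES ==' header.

== SKYLINES ==
[[13,10],[15,0]]
[[8,5],[13,10],[15,5],[23,0]]
[[8,5],[13,10],[15,19],[23,0]]
[[8,5],[13,10],[15,19],[23,0]]
[[4,1],[8,5],[13,10],[15,19],[23,0]]
[[4,1],[8,5],[13,10],[15,19],[23,0],[46,20],[47,0]]
[[4,1],[8,5],[13,10],[15,19],[23,0],[38,18],[42,0],[46,20],[47,0]]
[[4,1],[8,5],[13,10],[15,19],[23,0],[38,18],[42,10],[46,20],[47,10],[48,0]]
[[4,1],[8,5],[13,10],[15,19],[23,0],[28,13],[38,18],[42,10],[46,20],[47,10],[48,0]]
[[4,1],[8,5],[13,10],[15,19],[23,0],[28,13],[38,18],[42,15],[46,20],[47,15],[49,0]]
[[2,17],[6,1],[8,5],[13,10],[15,19],[23,0],[28,13],[38,18],[42,15],[46,20],[47,15],[49,0]]
[[2,17],[6,1],[8,5],[13,10],[15,19],[23,0],[28,13],[38,18],[42,15],[46,20],[47,15],[49,0]]
[[2,17],[6,1],[8,5],[13,10],[15,19],[23,0],[28,13],[38,18],[42,15],[46,20],[47,15],[49,0]]
[[2,17],[6,1],[8,5],[13,10],[15,20],[23,0],[28,13],[38,18],[42,15],[46,20],[47,15],[49,0]]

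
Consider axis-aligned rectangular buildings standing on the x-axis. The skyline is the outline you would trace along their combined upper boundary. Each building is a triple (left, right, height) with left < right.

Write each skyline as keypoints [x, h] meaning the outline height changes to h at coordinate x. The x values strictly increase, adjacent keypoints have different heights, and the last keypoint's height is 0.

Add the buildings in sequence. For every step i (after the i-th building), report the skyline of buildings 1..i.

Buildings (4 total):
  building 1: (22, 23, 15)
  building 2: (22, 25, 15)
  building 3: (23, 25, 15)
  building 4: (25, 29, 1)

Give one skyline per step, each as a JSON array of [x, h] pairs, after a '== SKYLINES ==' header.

== SKYLINES ==
[[22,15],[23,0]]
[[22,15],[25,0]]
[[22,15],[25,0]]
[[22,15],[25,1],[29,0]]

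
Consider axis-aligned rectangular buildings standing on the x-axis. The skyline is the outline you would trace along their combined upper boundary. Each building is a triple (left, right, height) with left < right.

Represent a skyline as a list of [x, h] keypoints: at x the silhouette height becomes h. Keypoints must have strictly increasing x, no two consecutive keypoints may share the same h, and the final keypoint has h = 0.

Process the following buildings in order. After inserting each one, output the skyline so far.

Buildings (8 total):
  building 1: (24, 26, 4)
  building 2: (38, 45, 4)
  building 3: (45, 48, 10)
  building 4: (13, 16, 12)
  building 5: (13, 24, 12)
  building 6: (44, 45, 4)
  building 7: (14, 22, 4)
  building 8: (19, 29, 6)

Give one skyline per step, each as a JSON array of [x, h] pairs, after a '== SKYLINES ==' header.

== SKYLINES ==
[[24,4],[26,0]]
[[24,4],[26,0],[38,4],[45,0]]
[[24,4],[26,0],[38,4],[45,10],[48,0]]
[[13,12],[16,0],[24,4],[26,0],[38,4],[45,10],[48,0]]
[[13,12],[24,4],[26,0],[38,4],[45,10],[48,0]]
[[13,12],[24,4],[26,0],[38,4],[45,10],[48,0]]
[[13,12],[24,4],[26,0],[38,4],[45,10],[48,0]]
[[13,12],[24,6],[29,0],[38,4],[45,10],[48,0]]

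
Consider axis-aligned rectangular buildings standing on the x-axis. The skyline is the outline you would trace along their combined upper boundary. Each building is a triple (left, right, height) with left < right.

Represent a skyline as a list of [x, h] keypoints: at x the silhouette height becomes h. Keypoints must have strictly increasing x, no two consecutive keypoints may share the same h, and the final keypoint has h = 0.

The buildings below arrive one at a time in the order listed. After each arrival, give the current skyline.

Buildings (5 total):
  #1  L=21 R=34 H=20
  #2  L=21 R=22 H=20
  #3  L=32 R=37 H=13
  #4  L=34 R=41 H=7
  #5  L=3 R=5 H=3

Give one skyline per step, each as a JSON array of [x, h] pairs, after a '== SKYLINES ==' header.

== SKYLINES ==
[[21,20],[34,0]]
[[21,20],[34,0]]
[[21,20],[34,13],[37,0]]
[[21,20],[34,13],[37,7],[41,0]]
[[3,3],[5,0],[21,20],[34,13],[37,7],[41,0]]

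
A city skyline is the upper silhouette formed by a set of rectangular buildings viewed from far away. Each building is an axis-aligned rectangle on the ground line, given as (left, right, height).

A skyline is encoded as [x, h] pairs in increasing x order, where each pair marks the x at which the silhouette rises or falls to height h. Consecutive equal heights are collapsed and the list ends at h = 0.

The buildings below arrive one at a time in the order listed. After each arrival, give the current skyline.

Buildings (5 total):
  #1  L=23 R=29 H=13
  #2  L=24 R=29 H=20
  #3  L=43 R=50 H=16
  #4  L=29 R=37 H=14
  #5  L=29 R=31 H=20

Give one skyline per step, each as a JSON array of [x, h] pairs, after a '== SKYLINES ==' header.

== SKYLINES ==
[[23,13],[29,0]]
[[23,13],[24,20],[29,0]]
[[23,13],[24,20],[29,0],[43,16],[50,0]]
[[23,13],[24,20],[29,14],[37,0],[43,16],[50,0]]
[[23,13],[24,20],[31,14],[37,0],[43,16],[50,0]]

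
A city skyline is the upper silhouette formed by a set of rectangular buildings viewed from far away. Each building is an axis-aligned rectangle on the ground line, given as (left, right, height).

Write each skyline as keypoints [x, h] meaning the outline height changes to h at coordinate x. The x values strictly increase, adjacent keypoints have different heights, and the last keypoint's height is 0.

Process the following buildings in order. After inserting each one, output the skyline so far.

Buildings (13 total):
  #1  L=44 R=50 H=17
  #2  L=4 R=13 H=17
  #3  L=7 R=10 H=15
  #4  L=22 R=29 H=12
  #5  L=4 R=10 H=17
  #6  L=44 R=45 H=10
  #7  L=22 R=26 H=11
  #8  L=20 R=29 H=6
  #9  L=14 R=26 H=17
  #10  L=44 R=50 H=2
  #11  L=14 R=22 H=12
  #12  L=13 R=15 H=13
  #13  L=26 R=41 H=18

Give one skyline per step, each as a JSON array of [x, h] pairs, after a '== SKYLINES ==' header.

== SKYLINES ==
[[44,17],[50,0]]
[[4,17],[13,0],[44,17],[50,0]]
[[4,17],[13,0],[44,17],[50,0]]
[[4,17],[13,0],[22,12],[29,0],[44,17],[50,0]]
[[4,17],[13,0],[22,12],[29,0],[44,17],[50,0]]
[[4,17],[13,0],[22,12],[29,0],[44,17],[50,0]]
[[4,17],[13,0],[22,12],[29,0],[44,17],[50,0]]
[[4,17],[13,0],[20,6],[22,12],[29,0],[44,17],[50,0]]
[[4,17],[13,0],[14,17],[26,12],[29,0],[44,17],[50,0]]
[[4,17],[13,0],[14,17],[26,12],[29,0],[44,17],[50,0]]
[[4,17],[13,0],[14,17],[26,12],[29,0],[44,17],[50,0]]
[[4,17],[13,13],[14,17],[26,12],[29,0],[44,17],[50,0]]
[[4,17],[13,13],[14,17],[26,18],[41,0],[44,17],[50,0]]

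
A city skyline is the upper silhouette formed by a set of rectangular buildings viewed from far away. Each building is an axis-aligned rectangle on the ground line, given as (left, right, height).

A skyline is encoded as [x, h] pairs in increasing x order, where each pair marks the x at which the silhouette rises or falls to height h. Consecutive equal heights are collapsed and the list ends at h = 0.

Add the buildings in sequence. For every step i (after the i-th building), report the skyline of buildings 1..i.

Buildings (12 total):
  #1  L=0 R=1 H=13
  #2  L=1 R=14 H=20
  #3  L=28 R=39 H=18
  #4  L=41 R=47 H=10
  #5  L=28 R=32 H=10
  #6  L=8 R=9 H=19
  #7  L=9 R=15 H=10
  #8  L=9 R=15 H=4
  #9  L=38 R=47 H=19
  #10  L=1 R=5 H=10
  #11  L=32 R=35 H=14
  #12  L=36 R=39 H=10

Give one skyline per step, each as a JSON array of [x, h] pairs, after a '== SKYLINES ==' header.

== SKYLINES ==
[[0,13],[1,0]]
[[0,13],[1,20],[14,0]]
[[0,13],[1,20],[14,0],[28,18],[39,0]]
[[0,13],[1,20],[14,0],[28,18],[39,0],[41,10],[47,0]]
[[0,13],[1,20],[14,0],[28,18],[39,0],[41,10],[47,0]]
[[0,13],[1,20],[14,0],[28,18],[39,0],[41,10],[47,0]]
[[0,13],[1,20],[14,10],[15,0],[28,18],[39,0],[41,10],[47,0]]
[[0,13],[1,20],[14,10],[15,0],[28,18],[39,0],[41,10],[47,0]]
[[0,13],[1,20],[14,10],[15,0],[28,18],[38,19],[47,0]]
[[0,13],[1,20],[14,10],[15,0],[28,18],[38,19],[47,0]]
[[0,13],[1,20],[14,10],[15,0],[28,18],[38,19],[47,0]]
[[0,13],[1,20],[14,10],[15,0],[28,18],[38,19],[47,0]]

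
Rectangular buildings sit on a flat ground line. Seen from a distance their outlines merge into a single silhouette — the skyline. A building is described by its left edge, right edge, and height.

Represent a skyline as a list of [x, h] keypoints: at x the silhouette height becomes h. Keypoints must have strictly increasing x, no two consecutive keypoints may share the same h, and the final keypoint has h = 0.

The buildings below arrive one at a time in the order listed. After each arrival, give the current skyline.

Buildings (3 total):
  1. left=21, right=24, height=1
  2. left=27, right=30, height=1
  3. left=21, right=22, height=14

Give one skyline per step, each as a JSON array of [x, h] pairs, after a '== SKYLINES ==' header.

== SKYLINES ==
[[21,1],[24,0]]
[[21,1],[24,0],[27,1],[30,0]]
[[21,14],[22,1],[24,0],[27,1],[30,0]]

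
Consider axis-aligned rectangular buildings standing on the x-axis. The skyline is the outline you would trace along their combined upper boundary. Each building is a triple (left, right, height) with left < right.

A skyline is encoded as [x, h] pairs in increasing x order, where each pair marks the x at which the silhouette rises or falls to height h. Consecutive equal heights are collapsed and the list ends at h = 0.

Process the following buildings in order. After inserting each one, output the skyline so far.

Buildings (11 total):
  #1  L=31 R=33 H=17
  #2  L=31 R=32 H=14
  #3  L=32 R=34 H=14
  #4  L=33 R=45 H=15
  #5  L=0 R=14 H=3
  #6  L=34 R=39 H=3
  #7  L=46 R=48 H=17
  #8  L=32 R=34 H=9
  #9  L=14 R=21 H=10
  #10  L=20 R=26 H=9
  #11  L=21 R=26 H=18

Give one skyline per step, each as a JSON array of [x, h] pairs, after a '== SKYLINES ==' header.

== SKYLINES ==
[[31,17],[33,0]]
[[31,17],[33,0]]
[[31,17],[33,14],[34,0]]
[[31,17],[33,15],[45,0]]
[[0,3],[14,0],[31,17],[33,15],[45,0]]
[[0,3],[14,0],[31,17],[33,15],[45,0]]
[[0,3],[14,0],[31,17],[33,15],[45,0],[46,17],[48,0]]
[[0,3],[14,0],[31,17],[33,15],[45,0],[46,17],[48,0]]
[[0,3],[14,10],[21,0],[31,17],[33,15],[45,0],[46,17],[48,0]]
[[0,3],[14,10],[21,9],[26,0],[31,17],[33,15],[45,0],[46,17],[48,0]]
[[0,3],[14,10],[21,18],[26,0],[31,17],[33,15],[45,0],[46,17],[48,0]]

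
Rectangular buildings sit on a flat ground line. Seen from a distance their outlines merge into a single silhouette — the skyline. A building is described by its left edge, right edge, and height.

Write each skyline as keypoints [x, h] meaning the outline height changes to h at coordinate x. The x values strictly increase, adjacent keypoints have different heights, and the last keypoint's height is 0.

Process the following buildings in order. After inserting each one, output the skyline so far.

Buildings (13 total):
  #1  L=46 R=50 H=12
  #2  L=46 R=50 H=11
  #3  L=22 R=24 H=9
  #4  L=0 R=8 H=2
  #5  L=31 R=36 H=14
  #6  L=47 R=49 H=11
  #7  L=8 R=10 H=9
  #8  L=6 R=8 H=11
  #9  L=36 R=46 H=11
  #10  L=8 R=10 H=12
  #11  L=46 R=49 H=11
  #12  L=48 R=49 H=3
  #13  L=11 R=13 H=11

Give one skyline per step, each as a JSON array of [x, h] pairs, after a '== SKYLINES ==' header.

== SKYLINES ==
[[46,12],[50,0]]
[[46,12],[50,0]]
[[22,9],[24,0],[46,12],[50,0]]
[[0,2],[8,0],[22,9],[24,0],[46,12],[50,0]]
[[0,2],[8,0],[22,9],[24,0],[31,14],[36,0],[46,12],[50,0]]
[[0,2],[8,0],[22,9],[24,0],[31,14],[36,0],[46,12],[50,0]]
[[0,2],[8,9],[10,0],[22,9],[24,0],[31,14],[36,0],[46,12],[50,0]]
[[0,2],[6,11],[8,9],[10,0],[22,9],[24,0],[31,14],[36,0],[46,12],[50,0]]
[[0,2],[6,11],[8,9],[10,0],[22,9],[24,0],[31,14],[36,11],[46,12],[50,0]]
[[0,2],[6,11],[8,12],[10,0],[22,9],[24,0],[31,14],[36,11],[46,12],[50,0]]
[[0,2],[6,11],[8,12],[10,0],[22,9],[24,0],[31,14],[36,11],[46,12],[50,0]]
[[0,2],[6,11],[8,12],[10,0],[22,9],[24,0],[31,14],[36,11],[46,12],[50,0]]
[[0,2],[6,11],[8,12],[10,0],[11,11],[13,0],[22,9],[24,0],[31,14],[36,11],[46,12],[50,0]]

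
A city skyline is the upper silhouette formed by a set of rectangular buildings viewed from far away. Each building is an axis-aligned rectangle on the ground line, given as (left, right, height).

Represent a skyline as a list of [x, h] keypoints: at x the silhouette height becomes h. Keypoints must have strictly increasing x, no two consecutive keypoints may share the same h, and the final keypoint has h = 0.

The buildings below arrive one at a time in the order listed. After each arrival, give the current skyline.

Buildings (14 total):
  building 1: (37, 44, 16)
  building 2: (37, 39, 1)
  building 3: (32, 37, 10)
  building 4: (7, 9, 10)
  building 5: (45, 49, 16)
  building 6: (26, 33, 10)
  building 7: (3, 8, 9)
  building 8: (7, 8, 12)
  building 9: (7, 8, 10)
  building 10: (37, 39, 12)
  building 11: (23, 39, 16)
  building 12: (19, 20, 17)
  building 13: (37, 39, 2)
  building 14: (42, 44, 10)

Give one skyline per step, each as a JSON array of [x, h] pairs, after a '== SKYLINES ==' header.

== SKYLINES ==
[[37,16],[44,0]]
[[37,16],[44,0]]
[[32,10],[37,16],[44,0]]
[[7,10],[9,0],[32,10],[37,16],[44,0]]
[[7,10],[9,0],[32,10],[37,16],[44,0],[45,16],[49,0]]
[[7,10],[9,0],[26,10],[37,16],[44,0],[45,16],[49,0]]
[[3,9],[7,10],[9,0],[26,10],[37,16],[44,0],[45,16],[49,0]]
[[3,9],[7,12],[8,10],[9,0],[26,10],[37,16],[44,0],[45,16],[49,0]]
[[3,9],[7,12],[8,10],[9,0],[26,10],[37,16],[44,0],[45,16],[49,0]]
[[3,9],[7,12],[8,10],[9,0],[26,10],[37,16],[44,0],[45,16],[49,0]]
[[3,9],[7,12],[8,10],[9,0],[23,16],[44,0],[45,16],[49,0]]
[[3,9],[7,12],[8,10],[9,0],[19,17],[20,0],[23,16],[44,0],[45,16],[49,0]]
[[3,9],[7,12],[8,10],[9,0],[19,17],[20,0],[23,16],[44,0],[45,16],[49,0]]
[[3,9],[7,12],[8,10],[9,0],[19,17],[20,0],[23,16],[44,0],[45,16],[49,0]]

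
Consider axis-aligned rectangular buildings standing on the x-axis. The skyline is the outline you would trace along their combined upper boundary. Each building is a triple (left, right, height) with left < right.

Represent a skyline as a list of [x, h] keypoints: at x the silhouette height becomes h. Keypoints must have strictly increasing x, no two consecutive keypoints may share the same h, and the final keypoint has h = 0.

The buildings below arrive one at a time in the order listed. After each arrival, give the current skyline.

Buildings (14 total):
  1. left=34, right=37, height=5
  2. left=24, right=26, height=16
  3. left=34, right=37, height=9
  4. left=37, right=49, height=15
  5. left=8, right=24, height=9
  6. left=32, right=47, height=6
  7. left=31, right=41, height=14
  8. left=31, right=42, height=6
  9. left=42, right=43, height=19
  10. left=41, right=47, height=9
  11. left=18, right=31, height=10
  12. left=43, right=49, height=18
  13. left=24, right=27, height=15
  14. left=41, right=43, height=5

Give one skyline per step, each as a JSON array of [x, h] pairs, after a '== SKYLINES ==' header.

== SKYLINES ==
[[34,5],[37,0]]
[[24,16],[26,0],[34,5],[37,0]]
[[24,16],[26,0],[34,9],[37,0]]
[[24,16],[26,0],[34,9],[37,15],[49,0]]
[[8,9],[24,16],[26,0],[34,9],[37,15],[49,0]]
[[8,9],[24,16],[26,0],[32,6],[34,9],[37,15],[49,0]]
[[8,9],[24,16],[26,0],[31,14],[37,15],[49,0]]
[[8,9],[24,16],[26,0],[31,14],[37,15],[49,0]]
[[8,9],[24,16],[26,0],[31,14],[37,15],[42,19],[43,15],[49,0]]
[[8,9],[24,16],[26,0],[31,14],[37,15],[42,19],[43,15],[49,0]]
[[8,9],[18,10],[24,16],[26,10],[31,14],[37,15],[42,19],[43,15],[49,0]]
[[8,9],[18,10],[24,16],[26,10],[31,14],[37,15],[42,19],[43,18],[49,0]]
[[8,9],[18,10],[24,16],[26,15],[27,10],[31,14],[37,15],[42,19],[43,18],[49,0]]
[[8,9],[18,10],[24,16],[26,15],[27,10],[31,14],[37,15],[42,19],[43,18],[49,0]]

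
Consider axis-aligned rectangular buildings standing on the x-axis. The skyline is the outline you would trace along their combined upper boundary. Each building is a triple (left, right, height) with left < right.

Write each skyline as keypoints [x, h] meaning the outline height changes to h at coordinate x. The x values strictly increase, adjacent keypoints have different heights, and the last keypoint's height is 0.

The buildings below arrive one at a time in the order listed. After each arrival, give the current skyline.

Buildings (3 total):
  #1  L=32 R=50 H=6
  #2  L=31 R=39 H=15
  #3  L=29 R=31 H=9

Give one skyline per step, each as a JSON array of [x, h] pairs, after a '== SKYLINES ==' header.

== SKYLINES ==
[[32,6],[50,0]]
[[31,15],[39,6],[50,0]]
[[29,9],[31,15],[39,6],[50,0]]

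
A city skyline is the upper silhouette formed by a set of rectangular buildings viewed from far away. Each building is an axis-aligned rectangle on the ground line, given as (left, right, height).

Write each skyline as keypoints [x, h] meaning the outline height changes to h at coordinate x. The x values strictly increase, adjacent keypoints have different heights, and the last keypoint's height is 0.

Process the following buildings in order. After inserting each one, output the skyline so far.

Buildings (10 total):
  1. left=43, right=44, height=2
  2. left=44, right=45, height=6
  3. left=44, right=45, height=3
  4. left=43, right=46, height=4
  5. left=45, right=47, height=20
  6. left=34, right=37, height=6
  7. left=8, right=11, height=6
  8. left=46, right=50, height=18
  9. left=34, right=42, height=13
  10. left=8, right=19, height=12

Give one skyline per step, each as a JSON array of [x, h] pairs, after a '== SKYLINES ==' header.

== SKYLINES ==
[[43,2],[44,0]]
[[43,2],[44,6],[45,0]]
[[43,2],[44,6],[45,0]]
[[43,4],[44,6],[45,4],[46,0]]
[[43,4],[44,6],[45,20],[47,0]]
[[34,6],[37,0],[43,4],[44,6],[45,20],[47,0]]
[[8,6],[11,0],[34,6],[37,0],[43,4],[44,6],[45,20],[47,0]]
[[8,6],[11,0],[34,6],[37,0],[43,4],[44,6],[45,20],[47,18],[50,0]]
[[8,6],[11,0],[34,13],[42,0],[43,4],[44,6],[45,20],[47,18],[50,0]]
[[8,12],[19,0],[34,13],[42,0],[43,4],[44,6],[45,20],[47,18],[50,0]]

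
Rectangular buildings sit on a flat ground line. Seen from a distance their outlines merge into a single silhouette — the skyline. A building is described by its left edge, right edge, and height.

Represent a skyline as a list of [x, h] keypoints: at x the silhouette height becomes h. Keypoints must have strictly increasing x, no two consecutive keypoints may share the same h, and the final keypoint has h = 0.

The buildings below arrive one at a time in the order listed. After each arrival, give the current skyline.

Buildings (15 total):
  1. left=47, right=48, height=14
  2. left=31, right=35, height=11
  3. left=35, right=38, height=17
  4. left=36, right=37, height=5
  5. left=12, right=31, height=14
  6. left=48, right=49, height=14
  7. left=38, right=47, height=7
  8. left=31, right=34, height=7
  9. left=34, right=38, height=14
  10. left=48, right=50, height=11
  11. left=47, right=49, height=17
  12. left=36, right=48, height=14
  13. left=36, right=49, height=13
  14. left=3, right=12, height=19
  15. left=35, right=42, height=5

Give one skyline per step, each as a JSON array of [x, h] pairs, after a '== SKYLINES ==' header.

== SKYLINES ==
[[47,14],[48,0]]
[[31,11],[35,0],[47,14],[48,0]]
[[31,11],[35,17],[38,0],[47,14],[48,0]]
[[31,11],[35,17],[38,0],[47,14],[48,0]]
[[12,14],[31,11],[35,17],[38,0],[47,14],[48,0]]
[[12,14],[31,11],[35,17],[38,0],[47,14],[49,0]]
[[12,14],[31,11],[35,17],[38,7],[47,14],[49,0]]
[[12,14],[31,11],[35,17],[38,7],[47,14],[49,0]]
[[12,14],[31,11],[34,14],[35,17],[38,7],[47,14],[49,0]]
[[12,14],[31,11],[34,14],[35,17],[38,7],[47,14],[49,11],[50,0]]
[[12,14],[31,11],[34,14],[35,17],[38,7],[47,17],[49,11],[50,0]]
[[12,14],[31,11],[34,14],[35,17],[38,14],[47,17],[49,11],[50,0]]
[[12,14],[31,11],[34,14],[35,17],[38,14],[47,17],[49,11],[50,0]]
[[3,19],[12,14],[31,11],[34,14],[35,17],[38,14],[47,17],[49,11],[50,0]]
[[3,19],[12,14],[31,11],[34,14],[35,17],[38,14],[47,17],[49,11],[50,0]]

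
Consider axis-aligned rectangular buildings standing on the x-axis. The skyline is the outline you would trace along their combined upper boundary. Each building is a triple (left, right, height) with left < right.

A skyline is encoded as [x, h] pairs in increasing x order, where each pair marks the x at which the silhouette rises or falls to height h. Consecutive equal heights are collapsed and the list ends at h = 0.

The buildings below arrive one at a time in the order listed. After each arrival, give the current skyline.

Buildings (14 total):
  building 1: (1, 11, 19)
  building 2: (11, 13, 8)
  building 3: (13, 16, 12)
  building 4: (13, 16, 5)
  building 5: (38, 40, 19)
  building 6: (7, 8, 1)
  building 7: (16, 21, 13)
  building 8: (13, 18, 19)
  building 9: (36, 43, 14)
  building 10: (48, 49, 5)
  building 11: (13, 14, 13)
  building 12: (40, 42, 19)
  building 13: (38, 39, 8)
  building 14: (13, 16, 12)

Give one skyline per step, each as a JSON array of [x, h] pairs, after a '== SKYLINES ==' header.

== SKYLINES ==
[[1,19],[11,0]]
[[1,19],[11,8],[13,0]]
[[1,19],[11,8],[13,12],[16,0]]
[[1,19],[11,8],[13,12],[16,0]]
[[1,19],[11,8],[13,12],[16,0],[38,19],[40,0]]
[[1,19],[11,8],[13,12],[16,0],[38,19],[40,0]]
[[1,19],[11,8],[13,12],[16,13],[21,0],[38,19],[40,0]]
[[1,19],[11,8],[13,19],[18,13],[21,0],[38,19],[40,0]]
[[1,19],[11,8],[13,19],[18,13],[21,0],[36,14],[38,19],[40,14],[43,0]]
[[1,19],[11,8],[13,19],[18,13],[21,0],[36,14],[38,19],[40,14],[43,0],[48,5],[49,0]]
[[1,19],[11,8],[13,19],[18,13],[21,0],[36,14],[38,19],[40,14],[43,0],[48,5],[49,0]]
[[1,19],[11,8],[13,19],[18,13],[21,0],[36,14],[38,19],[42,14],[43,0],[48,5],[49,0]]
[[1,19],[11,8],[13,19],[18,13],[21,0],[36,14],[38,19],[42,14],[43,0],[48,5],[49,0]]
[[1,19],[11,8],[13,19],[18,13],[21,0],[36,14],[38,19],[42,14],[43,0],[48,5],[49,0]]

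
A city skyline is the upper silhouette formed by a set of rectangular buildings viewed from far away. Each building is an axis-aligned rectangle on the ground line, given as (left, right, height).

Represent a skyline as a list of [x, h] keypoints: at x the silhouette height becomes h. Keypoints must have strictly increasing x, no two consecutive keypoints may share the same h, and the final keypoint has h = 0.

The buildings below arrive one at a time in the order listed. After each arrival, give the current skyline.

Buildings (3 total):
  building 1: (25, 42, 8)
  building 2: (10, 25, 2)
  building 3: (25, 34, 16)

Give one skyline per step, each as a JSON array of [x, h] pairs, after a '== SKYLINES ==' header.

== SKYLINES ==
[[25,8],[42,0]]
[[10,2],[25,8],[42,0]]
[[10,2],[25,16],[34,8],[42,0]]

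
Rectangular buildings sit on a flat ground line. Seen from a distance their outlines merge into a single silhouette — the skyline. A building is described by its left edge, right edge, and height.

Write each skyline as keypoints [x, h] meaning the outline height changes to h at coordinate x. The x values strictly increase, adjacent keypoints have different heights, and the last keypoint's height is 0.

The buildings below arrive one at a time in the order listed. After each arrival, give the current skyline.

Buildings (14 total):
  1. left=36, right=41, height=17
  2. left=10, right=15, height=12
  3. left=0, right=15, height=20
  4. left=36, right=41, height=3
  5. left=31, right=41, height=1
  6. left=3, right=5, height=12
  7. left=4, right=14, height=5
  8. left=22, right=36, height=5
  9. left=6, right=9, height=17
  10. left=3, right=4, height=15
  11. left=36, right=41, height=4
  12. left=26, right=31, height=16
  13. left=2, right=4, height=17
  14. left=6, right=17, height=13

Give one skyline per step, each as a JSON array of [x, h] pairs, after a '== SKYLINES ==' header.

== SKYLINES ==
[[36,17],[41,0]]
[[10,12],[15,0],[36,17],[41,0]]
[[0,20],[15,0],[36,17],[41,0]]
[[0,20],[15,0],[36,17],[41,0]]
[[0,20],[15,0],[31,1],[36,17],[41,0]]
[[0,20],[15,0],[31,1],[36,17],[41,0]]
[[0,20],[15,0],[31,1],[36,17],[41,0]]
[[0,20],[15,0],[22,5],[36,17],[41,0]]
[[0,20],[15,0],[22,5],[36,17],[41,0]]
[[0,20],[15,0],[22,5],[36,17],[41,0]]
[[0,20],[15,0],[22,5],[36,17],[41,0]]
[[0,20],[15,0],[22,5],[26,16],[31,5],[36,17],[41,0]]
[[0,20],[15,0],[22,5],[26,16],[31,5],[36,17],[41,0]]
[[0,20],[15,13],[17,0],[22,5],[26,16],[31,5],[36,17],[41,0]]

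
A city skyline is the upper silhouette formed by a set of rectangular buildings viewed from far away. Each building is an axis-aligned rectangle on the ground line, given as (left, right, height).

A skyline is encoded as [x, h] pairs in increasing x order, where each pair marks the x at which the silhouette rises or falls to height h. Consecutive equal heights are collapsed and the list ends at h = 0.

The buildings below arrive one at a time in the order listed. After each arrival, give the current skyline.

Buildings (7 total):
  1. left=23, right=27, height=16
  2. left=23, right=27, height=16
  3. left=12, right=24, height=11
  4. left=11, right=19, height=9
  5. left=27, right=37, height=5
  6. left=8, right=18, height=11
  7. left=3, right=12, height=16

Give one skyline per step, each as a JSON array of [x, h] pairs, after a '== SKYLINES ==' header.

== SKYLINES ==
[[23,16],[27,0]]
[[23,16],[27,0]]
[[12,11],[23,16],[27,0]]
[[11,9],[12,11],[23,16],[27,0]]
[[11,9],[12,11],[23,16],[27,5],[37,0]]
[[8,11],[23,16],[27,5],[37,0]]
[[3,16],[12,11],[23,16],[27,5],[37,0]]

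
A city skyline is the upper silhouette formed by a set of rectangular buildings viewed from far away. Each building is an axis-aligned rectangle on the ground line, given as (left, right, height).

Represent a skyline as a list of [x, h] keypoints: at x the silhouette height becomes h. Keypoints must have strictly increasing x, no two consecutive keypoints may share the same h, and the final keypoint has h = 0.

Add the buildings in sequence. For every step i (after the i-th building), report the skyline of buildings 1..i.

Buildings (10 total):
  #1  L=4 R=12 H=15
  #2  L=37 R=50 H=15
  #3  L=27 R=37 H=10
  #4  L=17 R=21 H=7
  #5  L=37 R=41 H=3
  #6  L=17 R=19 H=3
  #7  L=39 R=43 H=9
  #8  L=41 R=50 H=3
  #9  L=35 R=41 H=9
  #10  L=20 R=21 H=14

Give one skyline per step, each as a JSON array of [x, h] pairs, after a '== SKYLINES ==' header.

== SKYLINES ==
[[4,15],[12,0]]
[[4,15],[12,0],[37,15],[50,0]]
[[4,15],[12,0],[27,10],[37,15],[50,0]]
[[4,15],[12,0],[17,7],[21,0],[27,10],[37,15],[50,0]]
[[4,15],[12,0],[17,7],[21,0],[27,10],[37,15],[50,0]]
[[4,15],[12,0],[17,7],[21,0],[27,10],[37,15],[50,0]]
[[4,15],[12,0],[17,7],[21,0],[27,10],[37,15],[50,0]]
[[4,15],[12,0],[17,7],[21,0],[27,10],[37,15],[50,0]]
[[4,15],[12,0],[17,7],[21,0],[27,10],[37,15],[50,0]]
[[4,15],[12,0],[17,7],[20,14],[21,0],[27,10],[37,15],[50,0]]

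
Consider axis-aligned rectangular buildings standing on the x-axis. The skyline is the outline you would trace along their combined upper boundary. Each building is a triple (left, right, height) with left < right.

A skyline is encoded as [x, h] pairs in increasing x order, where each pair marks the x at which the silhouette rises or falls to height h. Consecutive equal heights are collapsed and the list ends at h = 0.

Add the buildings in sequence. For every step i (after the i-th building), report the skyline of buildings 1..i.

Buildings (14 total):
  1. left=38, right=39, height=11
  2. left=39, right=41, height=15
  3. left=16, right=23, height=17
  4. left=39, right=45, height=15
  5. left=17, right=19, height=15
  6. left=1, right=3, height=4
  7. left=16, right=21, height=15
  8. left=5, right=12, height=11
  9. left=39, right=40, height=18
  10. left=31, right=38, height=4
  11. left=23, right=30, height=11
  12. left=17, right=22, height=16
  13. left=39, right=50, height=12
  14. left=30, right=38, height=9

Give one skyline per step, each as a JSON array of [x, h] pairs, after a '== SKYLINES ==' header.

== SKYLINES ==
[[38,11],[39,0]]
[[38,11],[39,15],[41,0]]
[[16,17],[23,0],[38,11],[39,15],[41,0]]
[[16,17],[23,0],[38,11],[39,15],[45,0]]
[[16,17],[23,0],[38,11],[39,15],[45,0]]
[[1,4],[3,0],[16,17],[23,0],[38,11],[39,15],[45,0]]
[[1,4],[3,0],[16,17],[23,0],[38,11],[39,15],[45,0]]
[[1,4],[3,0],[5,11],[12,0],[16,17],[23,0],[38,11],[39,15],[45,0]]
[[1,4],[3,0],[5,11],[12,0],[16,17],[23,0],[38,11],[39,18],[40,15],[45,0]]
[[1,4],[3,0],[5,11],[12,0],[16,17],[23,0],[31,4],[38,11],[39,18],[40,15],[45,0]]
[[1,4],[3,0],[5,11],[12,0],[16,17],[23,11],[30,0],[31,4],[38,11],[39,18],[40,15],[45,0]]
[[1,4],[3,0],[5,11],[12,0],[16,17],[23,11],[30,0],[31,4],[38,11],[39,18],[40,15],[45,0]]
[[1,4],[3,0],[5,11],[12,0],[16,17],[23,11],[30,0],[31,4],[38,11],[39,18],[40,15],[45,12],[50,0]]
[[1,4],[3,0],[5,11],[12,0],[16,17],[23,11],[30,9],[38,11],[39,18],[40,15],[45,12],[50,0]]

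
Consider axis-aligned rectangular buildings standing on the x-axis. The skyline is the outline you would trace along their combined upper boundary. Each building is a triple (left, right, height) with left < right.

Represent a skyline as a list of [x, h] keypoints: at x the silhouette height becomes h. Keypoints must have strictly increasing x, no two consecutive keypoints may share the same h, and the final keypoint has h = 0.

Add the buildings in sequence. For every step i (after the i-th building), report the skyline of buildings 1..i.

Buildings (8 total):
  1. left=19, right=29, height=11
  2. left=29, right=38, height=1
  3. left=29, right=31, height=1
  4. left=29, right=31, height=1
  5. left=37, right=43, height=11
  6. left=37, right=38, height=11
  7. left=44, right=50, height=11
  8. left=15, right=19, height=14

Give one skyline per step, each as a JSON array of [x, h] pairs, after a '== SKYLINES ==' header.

== SKYLINES ==
[[19,11],[29,0]]
[[19,11],[29,1],[38,0]]
[[19,11],[29,1],[38,0]]
[[19,11],[29,1],[38,0]]
[[19,11],[29,1],[37,11],[43,0]]
[[19,11],[29,1],[37,11],[43,0]]
[[19,11],[29,1],[37,11],[43,0],[44,11],[50,0]]
[[15,14],[19,11],[29,1],[37,11],[43,0],[44,11],[50,0]]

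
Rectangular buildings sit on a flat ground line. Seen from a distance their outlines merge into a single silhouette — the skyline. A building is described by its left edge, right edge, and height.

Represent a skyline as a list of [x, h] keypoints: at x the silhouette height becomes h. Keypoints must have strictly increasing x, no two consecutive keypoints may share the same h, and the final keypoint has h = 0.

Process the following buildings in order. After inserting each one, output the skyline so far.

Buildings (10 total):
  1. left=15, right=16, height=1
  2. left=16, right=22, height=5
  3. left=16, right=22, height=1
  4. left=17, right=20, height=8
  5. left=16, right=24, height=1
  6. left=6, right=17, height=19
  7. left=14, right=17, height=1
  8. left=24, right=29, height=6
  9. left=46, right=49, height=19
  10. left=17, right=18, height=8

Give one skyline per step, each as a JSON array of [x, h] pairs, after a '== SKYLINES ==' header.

== SKYLINES ==
[[15,1],[16,0]]
[[15,1],[16,5],[22,0]]
[[15,1],[16,5],[22,0]]
[[15,1],[16,5],[17,8],[20,5],[22,0]]
[[15,1],[16,5],[17,8],[20,5],[22,1],[24,0]]
[[6,19],[17,8],[20,5],[22,1],[24,0]]
[[6,19],[17,8],[20,5],[22,1],[24,0]]
[[6,19],[17,8],[20,5],[22,1],[24,6],[29,0]]
[[6,19],[17,8],[20,5],[22,1],[24,6],[29,0],[46,19],[49,0]]
[[6,19],[17,8],[20,5],[22,1],[24,6],[29,0],[46,19],[49,0]]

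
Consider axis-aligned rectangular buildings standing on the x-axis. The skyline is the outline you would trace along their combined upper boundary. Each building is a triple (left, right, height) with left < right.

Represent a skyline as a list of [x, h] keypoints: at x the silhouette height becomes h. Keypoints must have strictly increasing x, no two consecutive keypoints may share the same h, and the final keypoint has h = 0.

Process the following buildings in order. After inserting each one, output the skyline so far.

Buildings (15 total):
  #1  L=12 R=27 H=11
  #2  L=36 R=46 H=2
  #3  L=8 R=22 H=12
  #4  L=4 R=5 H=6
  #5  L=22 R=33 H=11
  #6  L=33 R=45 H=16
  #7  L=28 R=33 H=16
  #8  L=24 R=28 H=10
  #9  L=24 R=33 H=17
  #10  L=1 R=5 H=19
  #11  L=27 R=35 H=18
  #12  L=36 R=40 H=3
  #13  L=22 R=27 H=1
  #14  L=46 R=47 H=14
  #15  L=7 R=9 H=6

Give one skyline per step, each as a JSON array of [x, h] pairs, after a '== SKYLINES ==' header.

== SKYLINES ==
[[12,11],[27,0]]
[[12,11],[27,0],[36,2],[46,0]]
[[8,12],[22,11],[27,0],[36,2],[46,0]]
[[4,6],[5,0],[8,12],[22,11],[27,0],[36,2],[46,0]]
[[4,6],[5,0],[8,12],[22,11],[33,0],[36,2],[46,0]]
[[4,6],[5,0],[8,12],[22,11],[33,16],[45,2],[46,0]]
[[4,6],[5,0],[8,12],[22,11],[28,16],[45,2],[46,0]]
[[4,6],[5,0],[8,12],[22,11],[28,16],[45,2],[46,0]]
[[4,6],[5,0],[8,12],[22,11],[24,17],[33,16],[45,2],[46,0]]
[[1,19],[5,0],[8,12],[22,11],[24,17],[33,16],[45,2],[46,0]]
[[1,19],[5,0],[8,12],[22,11],[24,17],[27,18],[35,16],[45,2],[46,0]]
[[1,19],[5,0],[8,12],[22,11],[24,17],[27,18],[35,16],[45,2],[46,0]]
[[1,19],[5,0],[8,12],[22,11],[24,17],[27,18],[35,16],[45,2],[46,0]]
[[1,19],[5,0],[8,12],[22,11],[24,17],[27,18],[35,16],[45,2],[46,14],[47,0]]
[[1,19],[5,0],[7,6],[8,12],[22,11],[24,17],[27,18],[35,16],[45,2],[46,14],[47,0]]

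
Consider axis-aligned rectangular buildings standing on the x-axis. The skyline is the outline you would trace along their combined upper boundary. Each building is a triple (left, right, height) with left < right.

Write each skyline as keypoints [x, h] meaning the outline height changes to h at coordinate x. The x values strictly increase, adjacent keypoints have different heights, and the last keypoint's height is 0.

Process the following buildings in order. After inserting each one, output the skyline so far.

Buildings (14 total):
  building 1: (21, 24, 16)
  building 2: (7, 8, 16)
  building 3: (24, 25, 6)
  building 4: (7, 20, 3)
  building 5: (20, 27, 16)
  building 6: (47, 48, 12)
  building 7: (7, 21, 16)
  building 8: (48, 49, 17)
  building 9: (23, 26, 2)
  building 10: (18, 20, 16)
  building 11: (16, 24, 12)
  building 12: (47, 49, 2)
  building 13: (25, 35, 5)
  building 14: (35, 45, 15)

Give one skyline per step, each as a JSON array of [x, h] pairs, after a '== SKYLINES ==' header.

== SKYLINES ==
[[21,16],[24,0]]
[[7,16],[8,0],[21,16],[24,0]]
[[7,16],[8,0],[21,16],[24,6],[25,0]]
[[7,16],[8,3],[20,0],[21,16],[24,6],[25,0]]
[[7,16],[8,3],[20,16],[27,0]]
[[7,16],[8,3],[20,16],[27,0],[47,12],[48,0]]
[[7,16],[27,0],[47,12],[48,0]]
[[7,16],[27,0],[47,12],[48,17],[49,0]]
[[7,16],[27,0],[47,12],[48,17],[49,0]]
[[7,16],[27,0],[47,12],[48,17],[49,0]]
[[7,16],[27,0],[47,12],[48,17],[49,0]]
[[7,16],[27,0],[47,12],[48,17],[49,0]]
[[7,16],[27,5],[35,0],[47,12],[48,17],[49,0]]
[[7,16],[27,5],[35,15],[45,0],[47,12],[48,17],[49,0]]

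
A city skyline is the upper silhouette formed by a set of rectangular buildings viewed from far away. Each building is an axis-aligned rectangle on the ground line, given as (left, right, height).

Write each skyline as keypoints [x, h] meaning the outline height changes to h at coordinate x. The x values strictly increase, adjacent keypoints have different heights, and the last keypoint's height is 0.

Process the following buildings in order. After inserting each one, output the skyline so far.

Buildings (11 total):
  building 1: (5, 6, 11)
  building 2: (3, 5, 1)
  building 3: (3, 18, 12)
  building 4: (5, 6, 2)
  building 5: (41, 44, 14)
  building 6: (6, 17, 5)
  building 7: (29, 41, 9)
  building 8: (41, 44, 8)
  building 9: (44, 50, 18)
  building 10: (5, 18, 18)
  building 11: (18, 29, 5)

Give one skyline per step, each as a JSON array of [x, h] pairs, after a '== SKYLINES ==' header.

== SKYLINES ==
[[5,11],[6,0]]
[[3,1],[5,11],[6,0]]
[[3,12],[18,0]]
[[3,12],[18,0]]
[[3,12],[18,0],[41,14],[44,0]]
[[3,12],[18,0],[41,14],[44,0]]
[[3,12],[18,0],[29,9],[41,14],[44,0]]
[[3,12],[18,0],[29,9],[41,14],[44,0]]
[[3,12],[18,0],[29,9],[41,14],[44,18],[50,0]]
[[3,12],[5,18],[18,0],[29,9],[41,14],[44,18],[50,0]]
[[3,12],[5,18],[18,5],[29,9],[41,14],[44,18],[50,0]]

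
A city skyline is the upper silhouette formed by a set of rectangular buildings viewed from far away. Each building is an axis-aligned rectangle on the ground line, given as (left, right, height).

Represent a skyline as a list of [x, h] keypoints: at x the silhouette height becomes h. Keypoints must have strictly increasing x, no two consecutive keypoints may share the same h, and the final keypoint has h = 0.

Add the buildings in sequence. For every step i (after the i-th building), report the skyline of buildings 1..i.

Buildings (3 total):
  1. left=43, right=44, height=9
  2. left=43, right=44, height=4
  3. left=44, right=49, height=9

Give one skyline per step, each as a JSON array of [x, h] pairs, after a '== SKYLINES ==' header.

== SKYLINES ==
[[43,9],[44,0]]
[[43,9],[44,0]]
[[43,9],[49,0]]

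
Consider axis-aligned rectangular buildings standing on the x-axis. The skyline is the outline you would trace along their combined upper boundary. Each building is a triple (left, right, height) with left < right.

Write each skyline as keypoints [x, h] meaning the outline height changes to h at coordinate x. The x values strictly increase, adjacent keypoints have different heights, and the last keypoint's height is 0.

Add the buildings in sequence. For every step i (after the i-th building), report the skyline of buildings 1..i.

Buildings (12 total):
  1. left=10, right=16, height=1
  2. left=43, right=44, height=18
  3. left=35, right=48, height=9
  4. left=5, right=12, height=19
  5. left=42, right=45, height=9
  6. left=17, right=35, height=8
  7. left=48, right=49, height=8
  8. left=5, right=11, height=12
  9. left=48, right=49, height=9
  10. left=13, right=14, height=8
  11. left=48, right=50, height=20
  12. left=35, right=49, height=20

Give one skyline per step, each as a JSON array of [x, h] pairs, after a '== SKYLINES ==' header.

== SKYLINES ==
[[10,1],[16,0]]
[[10,1],[16,0],[43,18],[44,0]]
[[10,1],[16,0],[35,9],[43,18],[44,9],[48,0]]
[[5,19],[12,1],[16,0],[35,9],[43,18],[44,9],[48,0]]
[[5,19],[12,1],[16,0],[35,9],[43,18],[44,9],[48,0]]
[[5,19],[12,1],[16,0],[17,8],[35,9],[43,18],[44,9],[48,0]]
[[5,19],[12,1],[16,0],[17,8],[35,9],[43,18],[44,9],[48,8],[49,0]]
[[5,19],[12,1],[16,0],[17,8],[35,9],[43,18],[44,9],[48,8],[49,0]]
[[5,19],[12,1],[16,0],[17,8],[35,9],[43,18],[44,9],[49,0]]
[[5,19],[12,1],[13,8],[14,1],[16,0],[17,8],[35,9],[43,18],[44,9],[49,0]]
[[5,19],[12,1],[13,8],[14,1],[16,0],[17,8],[35,9],[43,18],[44,9],[48,20],[50,0]]
[[5,19],[12,1],[13,8],[14,1],[16,0],[17,8],[35,20],[50,0]]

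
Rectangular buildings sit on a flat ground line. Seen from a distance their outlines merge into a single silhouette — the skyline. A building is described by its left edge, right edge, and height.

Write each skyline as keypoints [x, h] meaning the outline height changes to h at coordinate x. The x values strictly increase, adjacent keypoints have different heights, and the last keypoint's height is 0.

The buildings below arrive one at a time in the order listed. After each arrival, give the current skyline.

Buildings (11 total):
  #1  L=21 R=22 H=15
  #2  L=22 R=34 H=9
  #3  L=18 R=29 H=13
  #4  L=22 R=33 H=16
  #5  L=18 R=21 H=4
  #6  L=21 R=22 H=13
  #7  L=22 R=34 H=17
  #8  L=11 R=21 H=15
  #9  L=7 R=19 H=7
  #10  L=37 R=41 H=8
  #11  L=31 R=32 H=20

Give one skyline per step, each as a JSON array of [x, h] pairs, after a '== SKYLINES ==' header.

== SKYLINES ==
[[21,15],[22,0]]
[[21,15],[22,9],[34,0]]
[[18,13],[21,15],[22,13],[29,9],[34,0]]
[[18,13],[21,15],[22,16],[33,9],[34,0]]
[[18,13],[21,15],[22,16],[33,9],[34,0]]
[[18,13],[21,15],[22,16],[33,9],[34,0]]
[[18,13],[21,15],[22,17],[34,0]]
[[11,15],[22,17],[34,0]]
[[7,7],[11,15],[22,17],[34,0]]
[[7,7],[11,15],[22,17],[34,0],[37,8],[41,0]]
[[7,7],[11,15],[22,17],[31,20],[32,17],[34,0],[37,8],[41,0]]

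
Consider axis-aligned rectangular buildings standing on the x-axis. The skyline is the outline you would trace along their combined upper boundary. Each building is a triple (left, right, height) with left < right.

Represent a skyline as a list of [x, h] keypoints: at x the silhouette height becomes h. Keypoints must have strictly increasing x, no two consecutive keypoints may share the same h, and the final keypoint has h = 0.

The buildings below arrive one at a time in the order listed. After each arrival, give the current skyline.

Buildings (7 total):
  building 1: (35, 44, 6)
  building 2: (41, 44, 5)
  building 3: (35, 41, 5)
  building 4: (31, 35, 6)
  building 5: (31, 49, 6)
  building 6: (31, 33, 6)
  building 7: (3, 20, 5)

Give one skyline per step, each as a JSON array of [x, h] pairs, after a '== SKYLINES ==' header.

== SKYLINES ==
[[35,6],[44,0]]
[[35,6],[44,0]]
[[35,6],[44,0]]
[[31,6],[44,0]]
[[31,6],[49,0]]
[[31,6],[49,0]]
[[3,5],[20,0],[31,6],[49,0]]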